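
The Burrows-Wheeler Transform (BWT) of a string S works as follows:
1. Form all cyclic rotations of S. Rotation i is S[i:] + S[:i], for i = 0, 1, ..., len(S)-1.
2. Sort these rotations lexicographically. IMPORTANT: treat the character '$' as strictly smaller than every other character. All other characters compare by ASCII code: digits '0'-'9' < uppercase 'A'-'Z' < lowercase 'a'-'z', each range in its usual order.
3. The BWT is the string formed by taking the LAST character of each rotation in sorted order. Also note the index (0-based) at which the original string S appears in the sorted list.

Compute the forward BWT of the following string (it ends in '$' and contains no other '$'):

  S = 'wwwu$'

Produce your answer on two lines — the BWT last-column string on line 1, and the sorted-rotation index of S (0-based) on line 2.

All 5 rotations (rotation i = S[i:]+S[:i]):
  rot[0] = wwwu$
  rot[1] = wwu$w
  rot[2] = wu$ww
  rot[3] = u$www
  rot[4] = $wwwu
Sorted (with $ < everything):
  sorted[0] = $wwwu  (last char: 'u')
  sorted[1] = u$www  (last char: 'w')
  sorted[2] = wu$ww  (last char: 'w')
  sorted[3] = wwu$w  (last char: 'w')
  sorted[4] = wwwu$  (last char: '$')
Last column: uwww$
Original string S is at sorted index 4

Answer: uwww$
4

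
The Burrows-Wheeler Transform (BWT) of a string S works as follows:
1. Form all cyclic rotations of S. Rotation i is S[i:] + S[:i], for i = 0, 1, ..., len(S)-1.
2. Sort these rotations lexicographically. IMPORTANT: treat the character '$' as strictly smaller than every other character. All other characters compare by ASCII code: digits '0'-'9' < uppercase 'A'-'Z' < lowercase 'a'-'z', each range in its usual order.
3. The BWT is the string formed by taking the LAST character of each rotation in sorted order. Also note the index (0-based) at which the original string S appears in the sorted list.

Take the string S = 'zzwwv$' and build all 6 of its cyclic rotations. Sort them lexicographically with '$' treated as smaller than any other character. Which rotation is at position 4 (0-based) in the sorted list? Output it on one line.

All 6 rotations (rotation i = S[i:]+S[:i]):
  rot[0] = zzwwv$
  rot[1] = zwwv$z
  rot[2] = wwv$zz
  rot[3] = wv$zzw
  rot[4] = v$zzww
  rot[5] = $zzwwv
Sorted (with $ < everything):
  sorted[0] = $zzwwv
  sorted[1] = v$zzww
  sorted[2] = wv$zzw
  sorted[3] = wwv$zz
  sorted[4] = zwwv$z
  sorted[5] = zzwwv$
sorted[4] = zwwv$z

Answer: zwwv$z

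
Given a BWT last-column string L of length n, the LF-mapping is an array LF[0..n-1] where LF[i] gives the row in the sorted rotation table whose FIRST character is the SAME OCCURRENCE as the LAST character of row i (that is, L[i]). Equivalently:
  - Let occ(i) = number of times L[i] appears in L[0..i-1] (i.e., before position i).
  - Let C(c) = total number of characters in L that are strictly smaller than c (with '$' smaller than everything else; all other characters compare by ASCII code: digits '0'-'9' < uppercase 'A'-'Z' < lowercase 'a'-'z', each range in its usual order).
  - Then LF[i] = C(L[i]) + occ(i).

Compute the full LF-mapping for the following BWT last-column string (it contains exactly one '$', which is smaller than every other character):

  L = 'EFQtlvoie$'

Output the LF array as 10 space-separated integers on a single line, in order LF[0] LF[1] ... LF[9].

Char counts: '$':1, 'E':1, 'F':1, 'Q':1, 'e':1, 'i':1, 'l':1, 'o':1, 't':1, 'v':1
C (first-col start): C('$')=0, C('E')=1, C('F')=2, C('Q')=3, C('e')=4, C('i')=5, C('l')=6, C('o')=7, C('t')=8, C('v')=9
L[0]='E': occ=0, LF[0]=C('E')+0=1+0=1
L[1]='F': occ=0, LF[1]=C('F')+0=2+0=2
L[2]='Q': occ=0, LF[2]=C('Q')+0=3+0=3
L[3]='t': occ=0, LF[3]=C('t')+0=8+0=8
L[4]='l': occ=0, LF[4]=C('l')+0=6+0=6
L[5]='v': occ=0, LF[5]=C('v')+0=9+0=9
L[6]='o': occ=0, LF[6]=C('o')+0=7+0=7
L[7]='i': occ=0, LF[7]=C('i')+0=5+0=5
L[8]='e': occ=0, LF[8]=C('e')+0=4+0=4
L[9]='$': occ=0, LF[9]=C('$')+0=0+0=0

Answer: 1 2 3 8 6 9 7 5 4 0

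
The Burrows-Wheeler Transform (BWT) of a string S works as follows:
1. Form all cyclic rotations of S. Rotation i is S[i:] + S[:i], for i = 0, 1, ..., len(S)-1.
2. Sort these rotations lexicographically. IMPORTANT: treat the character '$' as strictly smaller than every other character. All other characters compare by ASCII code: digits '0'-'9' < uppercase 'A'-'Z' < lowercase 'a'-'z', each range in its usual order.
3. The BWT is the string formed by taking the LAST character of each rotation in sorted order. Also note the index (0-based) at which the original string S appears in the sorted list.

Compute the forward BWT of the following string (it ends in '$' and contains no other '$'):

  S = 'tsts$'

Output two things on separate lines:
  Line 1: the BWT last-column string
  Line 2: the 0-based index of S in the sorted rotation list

Answer: stts$
4

Derivation:
All 5 rotations (rotation i = S[i:]+S[:i]):
  rot[0] = tsts$
  rot[1] = sts$t
  rot[2] = ts$ts
  rot[3] = s$tst
  rot[4] = $tsts
Sorted (with $ < everything):
  sorted[0] = $tsts  (last char: 's')
  sorted[1] = s$tst  (last char: 't')
  sorted[2] = sts$t  (last char: 't')
  sorted[3] = ts$ts  (last char: 's')
  sorted[4] = tsts$  (last char: '$')
Last column: stts$
Original string S is at sorted index 4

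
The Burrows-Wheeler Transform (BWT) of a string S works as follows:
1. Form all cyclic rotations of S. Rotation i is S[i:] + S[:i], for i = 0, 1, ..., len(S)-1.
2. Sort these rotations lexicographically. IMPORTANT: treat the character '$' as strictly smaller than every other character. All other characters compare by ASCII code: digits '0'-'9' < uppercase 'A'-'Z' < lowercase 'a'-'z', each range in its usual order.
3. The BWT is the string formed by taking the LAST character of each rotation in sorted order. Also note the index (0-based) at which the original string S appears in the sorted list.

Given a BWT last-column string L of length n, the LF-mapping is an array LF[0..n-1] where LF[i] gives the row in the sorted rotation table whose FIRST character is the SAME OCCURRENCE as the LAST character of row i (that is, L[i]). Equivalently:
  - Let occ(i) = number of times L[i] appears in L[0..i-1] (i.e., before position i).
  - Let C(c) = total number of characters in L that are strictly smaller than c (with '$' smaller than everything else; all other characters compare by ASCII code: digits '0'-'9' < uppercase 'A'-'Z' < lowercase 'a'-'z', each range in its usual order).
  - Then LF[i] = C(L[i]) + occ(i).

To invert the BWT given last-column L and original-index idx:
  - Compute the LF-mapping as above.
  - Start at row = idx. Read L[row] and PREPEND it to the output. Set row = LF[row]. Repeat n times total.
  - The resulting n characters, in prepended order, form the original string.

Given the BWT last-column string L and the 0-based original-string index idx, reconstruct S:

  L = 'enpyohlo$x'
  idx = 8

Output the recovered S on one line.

Answer: xylophone$

Derivation:
LF mapping: 1 4 7 9 5 2 3 6 0 8
Walk LF starting at row 8, prepending L[row]:
  step 1: row=8, L[8]='$', prepend. Next row=LF[8]=0
  step 2: row=0, L[0]='e', prepend. Next row=LF[0]=1
  step 3: row=1, L[1]='n', prepend. Next row=LF[1]=4
  step 4: row=4, L[4]='o', prepend. Next row=LF[4]=5
  step 5: row=5, L[5]='h', prepend. Next row=LF[5]=2
  step 6: row=2, L[2]='p', prepend. Next row=LF[2]=7
  step 7: row=7, L[7]='o', prepend. Next row=LF[7]=6
  step 8: row=6, L[6]='l', prepend. Next row=LF[6]=3
  step 9: row=3, L[3]='y', prepend. Next row=LF[3]=9
  step 10: row=9, L[9]='x', prepend. Next row=LF[9]=8
Reversed output: xylophone$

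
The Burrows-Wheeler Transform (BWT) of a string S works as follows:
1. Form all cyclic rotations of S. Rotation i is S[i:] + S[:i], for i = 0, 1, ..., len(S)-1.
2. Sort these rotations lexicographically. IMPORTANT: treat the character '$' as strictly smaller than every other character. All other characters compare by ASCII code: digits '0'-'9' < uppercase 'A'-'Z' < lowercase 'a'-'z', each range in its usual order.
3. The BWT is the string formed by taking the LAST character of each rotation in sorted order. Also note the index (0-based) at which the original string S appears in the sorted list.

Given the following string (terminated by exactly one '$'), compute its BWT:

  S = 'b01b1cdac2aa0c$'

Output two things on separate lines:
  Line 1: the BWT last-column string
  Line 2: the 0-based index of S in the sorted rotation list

Answer: cba0bca2d$10a1c
9

Derivation:
All 15 rotations (rotation i = S[i:]+S[:i]):
  rot[0] = b01b1cdac2aa0c$
  rot[1] = 01b1cdac2aa0c$b
  rot[2] = 1b1cdac2aa0c$b0
  rot[3] = b1cdac2aa0c$b01
  rot[4] = 1cdac2aa0c$b01b
  rot[5] = cdac2aa0c$b01b1
  rot[6] = dac2aa0c$b01b1c
  rot[7] = ac2aa0c$b01b1cd
  rot[8] = c2aa0c$b01b1cda
  rot[9] = 2aa0c$b01b1cdac
  rot[10] = aa0c$b01b1cdac2
  rot[11] = a0c$b01b1cdac2a
  rot[12] = 0c$b01b1cdac2aa
  rot[13] = c$b01b1cdac2aa0
  rot[14] = $b01b1cdac2aa0c
Sorted (with $ < everything):
  sorted[0] = $b01b1cdac2aa0c  (last char: 'c')
  sorted[1] = 01b1cdac2aa0c$b  (last char: 'b')
  sorted[2] = 0c$b01b1cdac2aa  (last char: 'a')
  sorted[3] = 1b1cdac2aa0c$b0  (last char: '0')
  sorted[4] = 1cdac2aa0c$b01b  (last char: 'b')
  sorted[5] = 2aa0c$b01b1cdac  (last char: 'c')
  sorted[6] = a0c$b01b1cdac2a  (last char: 'a')
  sorted[7] = aa0c$b01b1cdac2  (last char: '2')
  sorted[8] = ac2aa0c$b01b1cd  (last char: 'd')
  sorted[9] = b01b1cdac2aa0c$  (last char: '$')
  sorted[10] = b1cdac2aa0c$b01  (last char: '1')
  sorted[11] = c$b01b1cdac2aa0  (last char: '0')
  sorted[12] = c2aa0c$b01b1cda  (last char: 'a')
  sorted[13] = cdac2aa0c$b01b1  (last char: '1')
  sorted[14] = dac2aa0c$b01b1c  (last char: 'c')
Last column: cba0bca2d$10a1c
Original string S is at sorted index 9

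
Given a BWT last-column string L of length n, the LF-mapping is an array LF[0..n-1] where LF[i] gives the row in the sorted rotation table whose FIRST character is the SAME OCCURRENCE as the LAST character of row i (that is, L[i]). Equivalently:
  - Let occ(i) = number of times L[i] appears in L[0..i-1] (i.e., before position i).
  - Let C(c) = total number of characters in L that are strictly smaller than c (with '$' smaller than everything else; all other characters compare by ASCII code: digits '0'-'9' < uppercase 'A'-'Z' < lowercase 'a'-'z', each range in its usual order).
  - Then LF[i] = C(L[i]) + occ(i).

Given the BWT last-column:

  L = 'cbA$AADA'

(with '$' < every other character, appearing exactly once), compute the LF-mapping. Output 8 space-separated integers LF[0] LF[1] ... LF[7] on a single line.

Answer: 7 6 1 0 2 3 5 4

Derivation:
Char counts: '$':1, 'A':4, 'D':1, 'b':1, 'c':1
C (first-col start): C('$')=0, C('A')=1, C('D')=5, C('b')=6, C('c')=7
L[0]='c': occ=0, LF[0]=C('c')+0=7+0=7
L[1]='b': occ=0, LF[1]=C('b')+0=6+0=6
L[2]='A': occ=0, LF[2]=C('A')+0=1+0=1
L[3]='$': occ=0, LF[3]=C('$')+0=0+0=0
L[4]='A': occ=1, LF[4]=C('A')+1=1+1=2
L[5]='A': occ=2, LF[5]=C('A')+2=1+2=3
L[6]='D': occ=0, LF[6]=C('D')+0=5+0=5
L[7]='A': occ=3, LF[7]=C('A')+3=1+3=4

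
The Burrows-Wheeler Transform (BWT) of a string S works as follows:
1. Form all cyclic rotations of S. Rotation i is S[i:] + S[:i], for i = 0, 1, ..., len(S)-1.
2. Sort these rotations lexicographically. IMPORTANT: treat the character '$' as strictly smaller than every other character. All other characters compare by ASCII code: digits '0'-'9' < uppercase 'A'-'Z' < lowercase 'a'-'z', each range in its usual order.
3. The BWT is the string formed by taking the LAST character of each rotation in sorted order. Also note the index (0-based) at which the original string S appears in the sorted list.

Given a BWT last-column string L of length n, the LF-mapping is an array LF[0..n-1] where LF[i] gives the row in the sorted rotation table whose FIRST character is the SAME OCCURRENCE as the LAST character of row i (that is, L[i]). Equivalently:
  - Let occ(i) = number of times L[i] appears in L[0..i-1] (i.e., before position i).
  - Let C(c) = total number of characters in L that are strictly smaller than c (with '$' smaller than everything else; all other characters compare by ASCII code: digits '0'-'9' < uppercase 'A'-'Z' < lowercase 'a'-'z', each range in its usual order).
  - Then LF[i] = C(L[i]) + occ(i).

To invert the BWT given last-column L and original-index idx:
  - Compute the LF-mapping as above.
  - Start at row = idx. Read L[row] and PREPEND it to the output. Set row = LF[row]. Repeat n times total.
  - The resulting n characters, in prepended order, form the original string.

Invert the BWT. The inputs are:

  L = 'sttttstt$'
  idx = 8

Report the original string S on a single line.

LF mapping: 1 3 4 5 6 2 7 8 0
Walk LF starting at row 8, prepending L[row]:
  step 1: row=8, L[8]='$', prepend. Next row=LF[8]=0
  step 2: row=0, L[0]='s', prepend. Next row=LF[0]=1
  step 3: row=1, L[1]='t', prepend. Next row=LF[1]=3
  step 4: row=3, L[3]='t', prepend. Next row=LF[3]=5
  step 5: row=5, L[5]='s', prepend. Next row=LF[5]=2
  step 6: row=2, L[2]='t', prepend. Next row=LF[2]=4
  step 7: row=4, L[4]='t', prepend. Next row=LF[4]=6
  step 8: row=6, L[6]='t', prepend. Next row=LF[6]=7
  step 9: row=7, L[7]='t', prepend. Next row=LF[7]=8
Reversed output: ttttstts$

Answer: ttttstts$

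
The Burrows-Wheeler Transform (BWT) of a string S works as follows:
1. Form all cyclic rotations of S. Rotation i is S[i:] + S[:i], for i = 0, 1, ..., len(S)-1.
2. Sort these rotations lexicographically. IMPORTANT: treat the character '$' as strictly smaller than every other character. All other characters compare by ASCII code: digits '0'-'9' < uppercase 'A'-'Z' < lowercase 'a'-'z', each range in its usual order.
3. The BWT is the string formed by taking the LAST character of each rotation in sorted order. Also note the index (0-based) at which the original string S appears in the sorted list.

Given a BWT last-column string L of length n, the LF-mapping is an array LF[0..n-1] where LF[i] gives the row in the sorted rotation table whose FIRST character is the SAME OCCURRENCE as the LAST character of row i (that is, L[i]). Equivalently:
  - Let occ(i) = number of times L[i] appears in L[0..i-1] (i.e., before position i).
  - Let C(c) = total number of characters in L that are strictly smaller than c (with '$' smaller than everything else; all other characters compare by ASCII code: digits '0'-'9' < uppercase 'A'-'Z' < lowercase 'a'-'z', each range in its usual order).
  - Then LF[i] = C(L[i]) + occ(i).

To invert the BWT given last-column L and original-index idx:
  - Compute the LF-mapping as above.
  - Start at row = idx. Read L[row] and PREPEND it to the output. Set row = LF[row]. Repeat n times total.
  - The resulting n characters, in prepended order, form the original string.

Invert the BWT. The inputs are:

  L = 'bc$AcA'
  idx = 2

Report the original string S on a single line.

Answer: AccAb$

Derivation:
LF mapping: 3 4 0 1 5 2
Walk LF starting at row 2, prepending L[row]:
  step 1: row=2, L[2]='$', prepend. Next row=LF[2]=0
  step 2: row=0, L[0]='b', prepend. Next row=LF[0]=3
  step 3: row=3, L[3]='A', prepend. Next row=LF[3]=1
  step 4: row=1, L[1]='c', prepend. Next row=LF[1]=4
  step 5: row=4, L[4]='c', prepend. Next row=LF[4]=5
  step 6: row=5, L[5]='A', prepend. Next row=LF[5]=2
Reversed output: AccAb$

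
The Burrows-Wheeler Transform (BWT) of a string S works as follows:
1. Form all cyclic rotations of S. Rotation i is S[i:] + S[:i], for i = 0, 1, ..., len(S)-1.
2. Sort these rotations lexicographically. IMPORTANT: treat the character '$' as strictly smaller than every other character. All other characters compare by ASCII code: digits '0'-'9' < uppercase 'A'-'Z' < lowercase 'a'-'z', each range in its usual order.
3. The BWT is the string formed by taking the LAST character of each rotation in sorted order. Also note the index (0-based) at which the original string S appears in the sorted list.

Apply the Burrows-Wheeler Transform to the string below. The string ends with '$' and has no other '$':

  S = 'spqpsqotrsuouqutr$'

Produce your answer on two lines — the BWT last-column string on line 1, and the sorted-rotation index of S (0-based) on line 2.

Answer: rqusqsputt$pruosoq
10

Derivation:
All 18 rotations (rotation i = S[i:]+S[:i]):
  rot[0] = spqpsqotrsuouqutr$
  rot[1] = pqpsqotrsuouqutr$s
  rot[2] = qpsqotrsuouqutr$sp
  rot[3] = psqotrsuouqutr$spq
  rot[4] = sqotrsuouqutr$spqp
  rot[5] = qotrsuouqutr$spqps
  rot[6] = otrsuouqutr$spqpsq
  rot[7] = trsuouqutr$spqpsqo
  rot[8] = rsuouqutr$spqpsqot
  rot[9] = suouqutr$spqpsqotr
  rot[10] = uouqutr$spqpsqotrs
  rot[11] = ouqutr$spqpsqotrsu
  rot[12] = uqutr$spqpsqotrsuo
  rot[13] = qutr$spqpsqotrsuou
  rot[14] = utr$spqpsqotrsuouq
  rot[15] = tr$spqpsqotrsuouqu
  rot[16] = r$spqpsqotrsuouqut
  rot[17] = $spqpsqotrsuouqutr
Sorted (with $ < everything):
  sorted[0] = $spqpsqotrsuouqutr  (last char: 'r')
  sorted[1] = otrsuouqutr$spqpsq  (last char: 'q')
  sorted[2] = ouqutr$spqpsqotrsu  (last char: 'u')
  sorted[3] = pqpsqotrsuouqutr$s  (last char: 's')
  sorted[4] = psqotrsuouqutr$spq  (last char: 'q')
  sorted[5] = qotrsuouqutr$spqps  (last char: 's')
  sorted[6] = qpsqotrsuouqutr$sp  (last char: 'p')
  sorted[7] = qutr$spqpsqotrsuou  (last char: 'u')
  sorted[8] = r$spqpsqotrsuouqut  (last char: 't')
  sorted[9] = rsuouqutr$spqpsqot  (last char: 't')
  sorted[10] = spqpsqotrsuouqutr$  (last char: '$')
  sorted[11] = sqotrsuouqutr$spqp  (last char: 'p')
  sorted[12] = suouqutr$spqpsqotr  (last char: 'r')
  sorted[13] = tr$spqpsqotrsuouqu  (last char: 'u')
  sorted[14] = trsuouqutr$spqpsqo  (last char: 'o')
  sorted[15] = uouqutr$spqpsqotrs  (last char: 's')
  sorted[16] = uqutr$spqpsqotrsuo  (last char: 'o')
  sorted[17] = utr$spqpsqotrsuouq  (last char: 'q')
Last column: rqusqsputt$pruosoq
Original string S is at sorted index 10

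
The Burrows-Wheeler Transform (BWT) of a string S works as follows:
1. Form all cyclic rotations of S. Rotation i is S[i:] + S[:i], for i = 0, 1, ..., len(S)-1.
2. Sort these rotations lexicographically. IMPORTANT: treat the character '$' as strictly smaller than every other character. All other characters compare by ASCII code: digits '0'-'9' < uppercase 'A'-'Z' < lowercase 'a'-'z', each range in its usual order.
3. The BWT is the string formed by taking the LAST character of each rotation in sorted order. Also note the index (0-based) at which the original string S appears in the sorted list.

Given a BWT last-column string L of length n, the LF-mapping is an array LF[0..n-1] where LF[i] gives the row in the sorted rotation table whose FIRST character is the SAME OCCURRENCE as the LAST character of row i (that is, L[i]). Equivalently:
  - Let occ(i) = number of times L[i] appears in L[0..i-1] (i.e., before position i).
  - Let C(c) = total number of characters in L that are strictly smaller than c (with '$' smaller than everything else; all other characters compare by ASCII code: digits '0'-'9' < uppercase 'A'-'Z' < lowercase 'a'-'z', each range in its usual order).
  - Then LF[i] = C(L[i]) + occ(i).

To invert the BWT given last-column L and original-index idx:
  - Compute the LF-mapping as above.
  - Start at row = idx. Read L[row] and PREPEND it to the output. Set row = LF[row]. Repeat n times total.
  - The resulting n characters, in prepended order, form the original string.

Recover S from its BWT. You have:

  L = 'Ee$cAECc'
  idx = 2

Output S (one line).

LF mapping: 3 7 0 5 1 4 2 6
Walk LF starting at row 2, prepending L[row]:
  step 1: row=2, L[2]='$', prepend. Next row=LF[2]=0
  step 2: row=0, L[0]='E', prepend. Next row=LF[0]=3
  step 3: row=3, L[3]='c', prepend. Next row=LF[3]=5
  step 4: row=5, L[5]='E', prepend. Next row=LF[5]=4
  step 5: row=4, L[4]='A', prepend. Next row=LF[4]=1
  step 6: row=1, L[1]='e', prepend. Next row=LF[1]=7
  step 7: row=7, L[7]='c', prepend. Next row=LF[7]=6
  step 8: row=6, L[6]='C', prepend. Next row=LF[6]=2
Reversed output: CceAEcE$

Answer: CceAEcE$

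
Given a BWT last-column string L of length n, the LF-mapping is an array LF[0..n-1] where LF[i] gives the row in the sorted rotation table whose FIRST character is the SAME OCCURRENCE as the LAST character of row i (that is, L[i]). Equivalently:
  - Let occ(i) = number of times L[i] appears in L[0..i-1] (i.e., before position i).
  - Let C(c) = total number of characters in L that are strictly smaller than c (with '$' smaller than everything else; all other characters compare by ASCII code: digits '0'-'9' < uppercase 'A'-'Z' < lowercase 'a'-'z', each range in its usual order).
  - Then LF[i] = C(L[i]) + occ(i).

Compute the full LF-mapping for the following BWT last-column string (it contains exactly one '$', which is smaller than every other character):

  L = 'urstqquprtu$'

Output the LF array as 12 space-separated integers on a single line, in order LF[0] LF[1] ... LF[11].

Char counts: '$':1, 'p':1, 'q':2, 'r':2, 's':1, 't':2, 'u':3
C (first-col start): C('$')=0, C('p')=1, C('q')=2, C('r')=4, C('s')=6, C('t')=7, C('u')=9
L[0]='u': occ=0, LF[0]=C('u')+0=9+0=9
L[1]='r': occ=0, LF[1]=C('r')+0=4+0=4
L[2]='s': occ=0, LF[2]=C('s')+0=6+0=6
L[3]='t': occ=0, LF[3]=C('t')+0=7+0=7
L[4]='q': occ=0, LF[4]=C('q')+0=2+0=2
L[5]='q': occ=1, LF[5]=C('q')+1=2+1=3
L[6]='u': occ=1, LF[6]=C('u')+1=9+1=10
L[7]='p': occ=0, LF[7]=C('p')+0=1+0=1
L[8]='r': occ=1, LF[8]=C('r')+1=4+1=5
L[9]='t': occ=1, LF[9]=C('t')+1=7+1=8
L[10]='u': occ=2, LF[10]=C('u')+2=9+2=11
L[11]='$': occ=0, LF[11]=C('$')+0=0+0=0

Answer: 9 4 6 7 2 3 10 1 5 8 11 0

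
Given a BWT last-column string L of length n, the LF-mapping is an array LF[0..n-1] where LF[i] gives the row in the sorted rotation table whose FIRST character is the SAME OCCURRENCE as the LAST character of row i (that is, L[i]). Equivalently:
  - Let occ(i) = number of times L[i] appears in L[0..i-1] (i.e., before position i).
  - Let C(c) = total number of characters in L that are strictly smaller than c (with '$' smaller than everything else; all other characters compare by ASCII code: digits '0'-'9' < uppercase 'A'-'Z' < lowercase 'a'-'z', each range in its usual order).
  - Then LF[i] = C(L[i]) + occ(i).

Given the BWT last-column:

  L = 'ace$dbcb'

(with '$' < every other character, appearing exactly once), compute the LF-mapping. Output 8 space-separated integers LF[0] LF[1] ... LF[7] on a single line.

Char counts: '$':1, 'a':1, 'b':2, 'c':2, 'd':1, 'e':1
C (first-col start): C('$')=0, C('a')=1, C('b')=2, C('c')=4, C('d')=6, C('e')=7
L[0]='a': occ=0, LF[0]=C('a')+0=1+0=1
L[1]='c': occ=0, LF[1]=C('c')+0=4+0=4
L[2]='e': occ=0, LF[2]=C('e')+0=7+0=7
L[3]='$': occ=0, LF[3]=C('$')+0=0+0=0
L[4]='d': occ=0, LF[4]=C('d')+0=6+0=6
L[5]='b': occ=0, LF[5]=C('b')+0=2+0=2
L[6]='c': occ=1, LF[6]=C('c')+1=4+1=5
L[7]='b': occ=1, LF[7]=C('b')+1=2+1=3

Answer: 1 4 7 0 6 2 5 3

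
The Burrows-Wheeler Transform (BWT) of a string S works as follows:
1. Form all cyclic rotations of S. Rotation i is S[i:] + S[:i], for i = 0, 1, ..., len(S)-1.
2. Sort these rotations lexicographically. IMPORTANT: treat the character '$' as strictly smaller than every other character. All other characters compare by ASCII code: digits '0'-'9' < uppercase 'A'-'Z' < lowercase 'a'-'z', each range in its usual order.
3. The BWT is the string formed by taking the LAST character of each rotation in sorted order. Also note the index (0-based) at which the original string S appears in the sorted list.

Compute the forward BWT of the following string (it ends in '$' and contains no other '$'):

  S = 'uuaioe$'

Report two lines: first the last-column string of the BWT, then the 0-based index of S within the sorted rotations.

All 7 rotations (rotation i = S[i:]+S[:i]):
  rot[0] = uuaioe$
  rot[1] = uaioe$u
  rot[2] = aioe$uu
  rot[3] = ioe$uua
  rot[4] = oe$uuai
  rot[5] = e$uuaio
  rot[6] = $uuaioe
Sorted (with $ < everything):
  sorted[0] = $uuaioe  (last char: 'e')
  sorted[1] = aioe$uu  (last char: 'u')
  sorted[2] = e$uuaio  (last char: 'o')
  sorted[3] = ioe$uua  (last char: 'a')
  sorted[4] = oe$uuai  (last char: 'i')
  sorted[5] = uaioe$u  (last char: 'u')
  sorted[6] = uuaioe$  (last char: '$')
Last column: euoaiu$
Original string S is at sorted index 6

Answer: euoaiu$
6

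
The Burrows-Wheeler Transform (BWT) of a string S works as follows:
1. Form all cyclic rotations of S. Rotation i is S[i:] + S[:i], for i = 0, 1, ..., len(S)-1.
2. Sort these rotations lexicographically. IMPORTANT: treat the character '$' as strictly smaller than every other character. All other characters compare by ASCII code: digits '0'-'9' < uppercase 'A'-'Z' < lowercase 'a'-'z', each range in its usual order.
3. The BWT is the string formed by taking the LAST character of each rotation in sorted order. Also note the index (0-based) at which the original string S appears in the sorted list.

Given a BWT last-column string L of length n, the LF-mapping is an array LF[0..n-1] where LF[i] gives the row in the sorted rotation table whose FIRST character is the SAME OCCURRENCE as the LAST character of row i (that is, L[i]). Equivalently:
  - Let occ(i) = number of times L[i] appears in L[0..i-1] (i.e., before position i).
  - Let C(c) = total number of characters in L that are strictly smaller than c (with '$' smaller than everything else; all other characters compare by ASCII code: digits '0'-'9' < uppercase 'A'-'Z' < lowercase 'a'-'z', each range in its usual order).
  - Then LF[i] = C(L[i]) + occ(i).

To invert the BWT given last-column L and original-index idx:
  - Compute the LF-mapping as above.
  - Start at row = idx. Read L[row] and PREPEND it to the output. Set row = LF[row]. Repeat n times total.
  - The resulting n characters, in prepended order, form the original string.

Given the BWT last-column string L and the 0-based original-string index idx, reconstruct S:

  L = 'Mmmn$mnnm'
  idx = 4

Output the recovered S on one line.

LF mapping: 1 2 3 6 0 4 7 8 5
Walk LF starting at row 4, prepending L[row]:
  step 1: row=4, L[4]='$', prepend. Next row=LF[4]=0
  step 2: row=0, L[0]='M', prepend. Next row=LF[0]=1
  step 3: row=1, L[1]='m', prepend. Next row=LF[1]=2
  step 4: row=2, L[2]='m', prepend. Next row=LF[2]=3
  step 5: row=3, L[3]='n', prepend. Next row=LF[3]=6
  step 6: row=6, L[6]='n', prepend. Next row=LF[6]=7
  step 7: row=7, L[7]='n', prepend. Next row=LF[7]=8
  step 8: row=8, L[8]='m', prepend. Next row=LF[8]=5
  step 9: row=5, L[5]='m', prepend. Next row=LF[5]=4
Reversed output: mmnnnmmM$

Answer: mmnnnmmM$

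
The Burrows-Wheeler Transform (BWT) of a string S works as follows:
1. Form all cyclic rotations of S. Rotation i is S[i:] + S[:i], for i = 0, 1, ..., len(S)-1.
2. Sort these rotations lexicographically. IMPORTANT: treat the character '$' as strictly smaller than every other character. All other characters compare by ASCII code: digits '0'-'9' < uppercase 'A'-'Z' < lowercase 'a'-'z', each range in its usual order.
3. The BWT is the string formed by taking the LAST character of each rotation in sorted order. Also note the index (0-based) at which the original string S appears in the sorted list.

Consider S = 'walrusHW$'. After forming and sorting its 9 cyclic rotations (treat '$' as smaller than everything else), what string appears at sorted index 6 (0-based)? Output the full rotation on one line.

Answer: sHW$walru

Derivation:
All 9 rotations (rotation i = S[i:]+S[:i]):
  rot[0] = walrusHW$
  rot[1] = alrusHW$w
  rot[2] = lrusHW$wa
  rot[3] = rusHW$wal
  rot[4] = usHW$walr
  rot[5] = sHW$walru
  rot[6] = HW$walrus
  rot[7] = W$walrusH
  rot[8] = $walrusHW
Sorted (with $ < everything):
  sorted[0] = $walrusHW
  sorted[1] = HW$walrus
  sorted[2] = W$walrusH
  sorted[3] = alrusHW$w
  sorted[4] = lrusHW$wa
  sorted[5] = rusHW$wal
  sorted[6] = sHW$walru
  sorted[7] = usHW$walr
  sorted[8] = walrusHW$
sorted[6] = sHW$walru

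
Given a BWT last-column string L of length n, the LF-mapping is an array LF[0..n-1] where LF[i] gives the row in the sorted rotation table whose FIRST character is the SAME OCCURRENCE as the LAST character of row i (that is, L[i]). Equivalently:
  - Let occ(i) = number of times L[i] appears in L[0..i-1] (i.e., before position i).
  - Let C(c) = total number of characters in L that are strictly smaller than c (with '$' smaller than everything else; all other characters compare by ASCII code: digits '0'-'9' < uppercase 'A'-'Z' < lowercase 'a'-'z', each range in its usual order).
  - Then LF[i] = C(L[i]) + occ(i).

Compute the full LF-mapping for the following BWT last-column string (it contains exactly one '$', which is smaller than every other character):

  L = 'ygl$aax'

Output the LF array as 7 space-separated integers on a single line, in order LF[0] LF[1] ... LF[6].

Answer: 6 3 4 0 1 2 5

Derivation:
Char counts: '$':1, 'a':2, 'g':1, 'l':1, 'x':1, 'y':1
C (first-col start): C('$')=0, C('a')=1, C('g')=3, C('l')=4, C('x')=5, C('y')=6
L[0]='y': occ=0, LF[0]=C('y')+0=6+0=6
L[1]='g': occ=0, LF[1]=C('g')+0=3+0=3
L[2]='l': occ=0, LF[2]=C('l')+0=4+0=4
L[3]='$': occ=0, LF[3]=C('$')+0=0+0=0
L[4]='a': occ=0, LF[4]=C('a')+0=1+0=1
L[5]='a': occ=1, LF[5]=C('a')+1=1+1=2
L[6]='x': occ=0, LF[6]=C('x')+0=5+0=5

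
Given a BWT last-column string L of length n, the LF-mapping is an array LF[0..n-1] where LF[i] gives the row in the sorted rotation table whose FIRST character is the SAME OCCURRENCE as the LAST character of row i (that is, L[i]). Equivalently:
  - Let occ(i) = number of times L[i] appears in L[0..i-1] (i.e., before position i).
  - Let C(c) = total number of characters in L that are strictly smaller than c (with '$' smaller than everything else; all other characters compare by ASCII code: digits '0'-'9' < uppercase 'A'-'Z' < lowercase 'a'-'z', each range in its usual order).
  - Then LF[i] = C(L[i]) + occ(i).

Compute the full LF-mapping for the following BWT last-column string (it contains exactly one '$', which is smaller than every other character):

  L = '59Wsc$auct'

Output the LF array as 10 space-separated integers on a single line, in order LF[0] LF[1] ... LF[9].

Answer: 1 2 3 7 5 0 4 9 6 8

Derivation:
Char counts: '$':1, '5':1, '9':1, 'W':1, 'a':1, 'c':2, 's':1, 't':1, 'u':1
C (first-col start): C('$')=0, C('5')=1, C('9')=2, C('W')=3, C('a')=4, C('c')=5, C('s')=7, C('t')=8, C('u')=9
L[0]='5': occ=0, LF[0]=C('5')+0=1+0=1
L[1]='9': occ=0, LF[1]=C('9')+0=2+0=2
L[2]='W': occ=0, LF[2]=C('W')+0=3+0=3
L[3]='s': occ=0, LF[3]=C('s')+0=7+0=7
L[4]='c': occ=0, LF[4]=C('c')+0=5+0=5
L[5]='$': occ=0, LF[5]=C('$')+0=0+0=0
L[6]='a': occ=0, LF[6]=C('a')+0=4+0=4
L[7]='u': occ=0, LF[7]=C('u')+0=9+0=9
L[8]='c': occ=1, LF[8]=C('c')+1=5+1=6
L[9]='t': occ=0, LF[9]=C('t')+0=8+0=8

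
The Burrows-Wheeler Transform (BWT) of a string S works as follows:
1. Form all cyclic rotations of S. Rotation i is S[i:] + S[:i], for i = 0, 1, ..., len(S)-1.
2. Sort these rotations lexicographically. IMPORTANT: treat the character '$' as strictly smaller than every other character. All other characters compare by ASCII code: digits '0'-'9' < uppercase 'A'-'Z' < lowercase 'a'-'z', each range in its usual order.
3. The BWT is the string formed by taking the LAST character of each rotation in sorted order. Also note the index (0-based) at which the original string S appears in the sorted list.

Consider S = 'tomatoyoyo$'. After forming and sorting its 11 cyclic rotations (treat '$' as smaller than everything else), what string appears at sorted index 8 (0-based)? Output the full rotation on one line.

Answer: toyoyo$toma

Derivation:
All 11 rotations (rotation i = S[i:]+S[:i]):
  rot[0] = tomatoyoyo$
  rot[1] = omatoyoyo$t
  rot[2] = matoyoyo$to
  rot[3] = atoyoyo$tom
  rot[4] = toyoyo$toma
  rot[5] = oyoyo$tomat
  rot[6] = yoyo$tomato
  rot[7] = oyo$tomatoy
  rot[8] = yo$tomatoyo
  rot[9] = o$tomatoyoy
  rot[10] = $tomatoyoyo
Sorted (with $ < everything):
  sorted[0] = $tomatoyoyo
  sorted[1] = atoyoyo$tom
  sorted[2] = matoyoyo$to
  sorted[3] = o$tomatoyoy
  sorted[4] = omatoyoyo$t
  sorted[5] = oyo$tomatoy
  sorted[6] = oyoyo$tomat
  sorted[7] = tomatoyoyo$
  sorted[8] = toyoyo$toma
  sorted[9] = yo$tomatoyo
  sorted[10] = yoyo$tomato
sorted[8] = toyoyo$toma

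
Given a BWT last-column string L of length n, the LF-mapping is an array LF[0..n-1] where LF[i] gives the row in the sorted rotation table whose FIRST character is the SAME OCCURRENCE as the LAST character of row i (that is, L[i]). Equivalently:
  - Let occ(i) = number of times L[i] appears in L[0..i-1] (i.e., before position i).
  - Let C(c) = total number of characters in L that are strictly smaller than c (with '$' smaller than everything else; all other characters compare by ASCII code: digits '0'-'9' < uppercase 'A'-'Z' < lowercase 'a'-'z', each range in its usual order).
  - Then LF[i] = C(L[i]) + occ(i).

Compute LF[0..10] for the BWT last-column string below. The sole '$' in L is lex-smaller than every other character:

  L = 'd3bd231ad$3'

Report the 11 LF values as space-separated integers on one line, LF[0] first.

Char counts: '$':1, '1':1, '2':1, '3':3, 'a':1, 'b':1, 'd':3
C (first-col start): C('$')=0, C('1')=1, C('2')=2, C('3')=3, C('a')=6, C('b')=7, C('d')=8
L[0]='d': occ=0, LF[0]=C('d')+0=8+0=8
L[1]='3': occ=0, LF[1]=C('3')+0=3+0=3
L[2]='b': occ=0, LF[2]=C('b')+0=7+0=7
L[3]='d': occ=1, LF[3]=C('d')+1=8+1=9
L[4]='2': occ=0, LF[4]=C('2')+0=2+0=2
L[5]='3': occ=1, LF[5]=C('3')+1=3+1=4
L[6]='1': occ=0, LF[6]=C('1')+0=1+0=1
L[7]='a': occ=0, LF[7]=C('a')+0=6+0=6
L[8]='d': occ=2, LF[8]=C('d')+2=8+2=10
L[9]='$': occ=0, LF[9]=C('$')+0=0+0=0
L[10]='3': occ=2, LF[10]=C('3')+2=3+2=5

Answer: 8 3 7 9 2 4 1 6 10 0 5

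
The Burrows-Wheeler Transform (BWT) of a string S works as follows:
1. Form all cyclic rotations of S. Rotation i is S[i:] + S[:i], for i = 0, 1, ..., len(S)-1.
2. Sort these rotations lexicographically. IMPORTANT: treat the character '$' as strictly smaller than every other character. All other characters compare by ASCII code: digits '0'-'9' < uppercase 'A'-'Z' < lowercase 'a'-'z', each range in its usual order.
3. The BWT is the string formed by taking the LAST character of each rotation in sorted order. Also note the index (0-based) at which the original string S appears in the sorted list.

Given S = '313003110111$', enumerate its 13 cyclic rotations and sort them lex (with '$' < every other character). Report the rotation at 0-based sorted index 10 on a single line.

All 13 rotations (rotation i = S[i:]+S[:i]):
  rot[0] = 313003110111$
  rot[1] = 13003110111$3
  rot[2] = 3003110111$31
  rot[3] = 003110111$313
  rot[4] = 03110111$3130
  rot[5] = 3110111$31300
  rot[6] = 110111$313003
  rot[7] = 10111$3130031
  rot[8] = 0111$31300311
  rot[9] = 111$313003110
  rot[10] = 11$3130031101
  rot[11] = 1$31300311011
  rot[12] = $313003110111
Sorted (with $ < everything):
  sorted[0] = $313003110111
  sorted[1] = 003110111$313
  sorted[2] = 0111$31300311
  sorted[3] = 03110111$3130
  sorted[4] = 1$31300311011
  sorted[5] = 10111$3130031
  sorted[6] = 11$3130031101
  sorted[7] = 110111$313003
  sorted[8] = 111$313003110
  sorted[9] = 13003110111$3
  sorted[10] = 3003110111$31
  sorted[11] = 3110111$31300
  sorted[12] = 313003110111$
sorted[10] = 3003110111$31

Answer: 3003110111$31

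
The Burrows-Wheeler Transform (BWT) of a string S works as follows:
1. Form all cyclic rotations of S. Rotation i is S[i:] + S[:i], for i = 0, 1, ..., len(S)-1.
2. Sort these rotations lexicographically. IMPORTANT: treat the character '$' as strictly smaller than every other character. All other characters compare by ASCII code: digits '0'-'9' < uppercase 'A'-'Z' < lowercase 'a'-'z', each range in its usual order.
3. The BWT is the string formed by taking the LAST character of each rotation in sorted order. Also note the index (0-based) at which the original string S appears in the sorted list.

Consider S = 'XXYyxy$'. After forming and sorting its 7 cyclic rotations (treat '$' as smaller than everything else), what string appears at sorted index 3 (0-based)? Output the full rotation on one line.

All 7 rotations (rotation i = S[i:]+S[:i]):
  rot[0] = XXYyxy$
  rot[1] = XYyxy$X
  rot[2] = Yyxy$XX
  rot[3] = yxy$XXY
  rot[4] = xy$XXYy
  rot[5] = y$XXYyx
  rot[6] = $XXYyxy
Sorted (with $ < everything):
  sorted[0] = $XXYyxy
  sorted[1] = XXYyxy$
  sorted[2] = XYyxy$X
  sorted[3] = Yyxy$XX
  sorted[4] = xy$XXYy
  sorted[5] = y$XXYyx
  sorted[6] = yxy$XXY
sorted[3] = Yyxy$XX

Answer: Yyxy$XX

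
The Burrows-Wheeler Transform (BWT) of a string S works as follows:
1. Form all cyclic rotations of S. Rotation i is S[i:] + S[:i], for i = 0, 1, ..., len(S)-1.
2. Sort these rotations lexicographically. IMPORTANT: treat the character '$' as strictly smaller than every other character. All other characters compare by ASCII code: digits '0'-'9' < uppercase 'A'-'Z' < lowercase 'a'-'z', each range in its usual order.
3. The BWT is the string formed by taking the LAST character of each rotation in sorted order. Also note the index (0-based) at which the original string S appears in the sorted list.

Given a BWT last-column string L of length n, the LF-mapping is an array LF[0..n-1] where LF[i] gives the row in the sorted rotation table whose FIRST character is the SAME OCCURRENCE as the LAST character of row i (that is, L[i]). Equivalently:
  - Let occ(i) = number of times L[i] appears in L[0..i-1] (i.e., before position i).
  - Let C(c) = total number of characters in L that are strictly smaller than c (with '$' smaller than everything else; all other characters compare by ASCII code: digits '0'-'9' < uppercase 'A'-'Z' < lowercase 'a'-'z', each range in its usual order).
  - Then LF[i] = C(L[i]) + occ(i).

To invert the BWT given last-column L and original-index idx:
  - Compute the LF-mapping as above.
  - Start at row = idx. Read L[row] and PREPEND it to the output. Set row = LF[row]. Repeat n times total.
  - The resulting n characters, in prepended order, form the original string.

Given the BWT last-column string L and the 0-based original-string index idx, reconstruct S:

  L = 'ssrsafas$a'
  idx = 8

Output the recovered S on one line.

Answer: sassafras$

Derivation:
LF mapping: 6 7 5 8 1 4 2 9 0 3
Walk LF starting at row 8, prepending L[row]:
  step 1: row=8, L[8]='$', prepend. Next row=LF[8]=0
  step 2: row=0, L[0]='s', prepend. Next row=LF[0]=6
  step 3: row=6, L[6]='a', prepend. Next row=LF[6]=2
  step 4: row=2, L[2]='r', prepend. Next row=LF[2]=5
  step 5: row=5, L[5]='f', prepend. Next row=LF[5]=4
  step 6: row=4, L[4]='a', prepend. Next row=LF[4]=1
  step 7: row=1, L[1]='s', prepend. Next row=LF[1]=7
  step 8: row=7, L[7]='s', prepend. Next row=LF[7]=9
  step 9: row=9, L[9]='a', prepend. Next row=LF[9]=3
  step 10: row=3, L[3]='s', prepend. Next row=LF[3]=8
Reversed output: sassafras$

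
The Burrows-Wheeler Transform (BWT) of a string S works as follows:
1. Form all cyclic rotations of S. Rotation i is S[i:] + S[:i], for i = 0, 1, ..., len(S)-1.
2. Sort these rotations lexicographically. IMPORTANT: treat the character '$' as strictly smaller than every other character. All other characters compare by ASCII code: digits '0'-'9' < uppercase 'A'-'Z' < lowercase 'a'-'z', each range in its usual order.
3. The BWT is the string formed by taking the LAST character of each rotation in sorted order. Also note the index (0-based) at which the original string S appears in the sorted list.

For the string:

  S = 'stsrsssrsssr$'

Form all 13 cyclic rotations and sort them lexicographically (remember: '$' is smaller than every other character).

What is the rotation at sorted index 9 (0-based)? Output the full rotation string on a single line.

All 13 rotations (rotation i = S[i:]+S[:i]):
  rot[0] = stsrsssrsssr$
  rot[1] = tsrsssrsssr$s
  rot[2] = srsssrsssr$st
  rot[3] = rsssrsssr$sts
  rot[4] = sssrsssr$stsr
  rot[5] = ssrsssr$stsrs
  rot[6] = srsssr$stsrss
  rot[7] = rsssr$stsrsss
  rot[8] = sssr$stsrsssr
  rot[9] = ssr$stsrsssrs
  rot[10] = sr$stsrsssrss
  rot[11] = r$stsrsssrsss
  rot[12] = $stsrsssrsssr
Sorted (with $ < everything):
  sorted[0] = $stsrsssrsssr
  sorted[1] = r$stsrsssrsss
  sorted[2] = rsssr$stsrsss
  sorted[3] = rsssrsssr$sts
  sorted[4] = sr$stsrsssrss
  sorted[5] = srsssr$stsrss
  sorted[6] = srsssrsssr$st
  sorted[7] = ssr$stsrsssrs
  sorted[8] = ssrsssr$stsrs
  sorted[9] = sssr$stsrsssr
  sorted[10] = sssrsssr$stsr
  sorted[11] = stsrsssrsssr$
  sorted[12] = tsrsssrsssr$s
sorted[9] = sssr$stsrsssr

Answer: sssr$stsrsssr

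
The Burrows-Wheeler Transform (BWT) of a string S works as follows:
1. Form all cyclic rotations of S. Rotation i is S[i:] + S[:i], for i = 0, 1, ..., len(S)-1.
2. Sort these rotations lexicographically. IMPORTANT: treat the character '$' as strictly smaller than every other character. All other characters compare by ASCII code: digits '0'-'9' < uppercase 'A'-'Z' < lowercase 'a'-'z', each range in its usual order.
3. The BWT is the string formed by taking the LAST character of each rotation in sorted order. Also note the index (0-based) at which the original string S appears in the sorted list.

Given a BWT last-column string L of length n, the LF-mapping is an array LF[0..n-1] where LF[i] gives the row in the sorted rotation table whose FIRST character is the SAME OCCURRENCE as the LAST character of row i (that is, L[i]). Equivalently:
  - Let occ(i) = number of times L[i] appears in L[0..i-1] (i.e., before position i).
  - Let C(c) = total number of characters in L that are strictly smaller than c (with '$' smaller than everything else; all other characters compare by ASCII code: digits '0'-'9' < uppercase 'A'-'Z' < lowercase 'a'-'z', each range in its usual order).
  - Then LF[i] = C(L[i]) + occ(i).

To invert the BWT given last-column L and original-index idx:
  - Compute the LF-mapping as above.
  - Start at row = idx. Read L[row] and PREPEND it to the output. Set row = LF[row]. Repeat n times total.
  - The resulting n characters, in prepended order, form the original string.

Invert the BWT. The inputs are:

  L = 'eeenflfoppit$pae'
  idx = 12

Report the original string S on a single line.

LF mapping: 2 3 4 10 6 9 7 11 12 13 8 15 0 14 1 5
Walk LF starting at row 12, prepending L[row]:
  step 1: row=12, L[12]='$', prepend. Next row=LF[12]=0
  step 2: row=0, L[0]='e', prepend. Next row=LF[0]=2
  step 3: row=2, L[2]='e', prepend. Next row=LF[2]=4
  step 4: row=4, L[4]='f', prepend. Next row=LF[4]=6
  step 5: row=6, L[6]='f', prepend. Next row=LF[6]=7
  step 6: row=7, L[7]='o', prepend. Next row=LF[7]=11
  step 7: row=11, L[11]='t', prepend. Next row=LF[11]=15
  step 8: row=15, L[15]='e', prepend. Next row=LF[15]=5
  step 9: row=5, L[5]='l', prepend. Next row=LF[5]=9
  step 10: row=9, L[9]='p', prepend. Next row=LF[9]=13
  step 11: row=13, L[13]='p', prepend. Next row=LF[13]=14
  step 12: row=14, L[14]='a', prepend. Next row=LF[14]=1
  step 13: row=1, L[1]='e', prepend. Next row=LF[1]=3
  step 14: row=3, L[3]='n', prepend. Next row=LF[3]=10
  step 15: row=10, L[10]='i', prepend. Next row=LF[10]=8
  step 16: row=8, L[8]='p', prepend. Next row=LF[8]=12
Reversed output: pineappletoffee$

Answer: pineappletoffee$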